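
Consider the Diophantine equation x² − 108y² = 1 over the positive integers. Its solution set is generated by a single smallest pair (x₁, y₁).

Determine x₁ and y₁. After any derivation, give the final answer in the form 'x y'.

1351 130

[10; 2,1,1,4,1,1,2,20] for √108; ℓ=8 ⇒ convergent index 7
k=0  a_k=10  p_k/q_k = 10/1
k=1  a_k=2  p_k/q_k = 21/2
k=2  a_k=1  p_k/q_k = 31/3
…
k=4  a_k=4  p_k/q_k = 239/23
…
k=6  a_k=1  p_k/q_k = 530/51
k=7  a_k=2  p_k/q_k = 1351/130
fundamental: x₁=1351, y₁=130  (since 1825201 − 108·16900 = 1)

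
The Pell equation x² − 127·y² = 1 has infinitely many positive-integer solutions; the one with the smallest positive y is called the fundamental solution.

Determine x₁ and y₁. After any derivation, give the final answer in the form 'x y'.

4730624 419775

√127 = [11; 3,1,2,2,7,11,7,2,2,1,3,22, …], period ℓ=12 (even) → k=11
i=0: a=11 ⇒ p=11, q=1
i=1: a=3 ⇒ p=34, q=3
i=2: a=1 ⇒ p=45, q=4
i=3: a=2 ⇒ p=124, q=11
…
i=5: a=7 ⇒ p=2175, q=193
i=6: a=11 ⇒ p=24218, q=2149
i=7: a=7 ⇒ p=171701, q=15236
i=8: a=2 ⇒ p=367620, q=32621
i=9: a=2 ⇒ p=906941, q=80478
i=10: a=1 ⇒ p=1274561, q=113099
i=11: a=3 ⇒ p=4730624, q=419775
(x₁, y₁) = (4730624, 419775);  4730624² − 127·419775² = 1 ✓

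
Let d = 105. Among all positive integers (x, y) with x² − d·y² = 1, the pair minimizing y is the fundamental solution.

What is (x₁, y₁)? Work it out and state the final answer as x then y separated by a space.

√105 → a₀=10, period (4,20); ℓ=2 even so k=1
step 0: (10, 1)  from 10·(1,0) + (0,1)
step 1: (41, 4)  from 4·(10,1) + (1,0)
fundamental: x₁=41, y₁=4  (since 1681 − 105·16 = 1)

41 4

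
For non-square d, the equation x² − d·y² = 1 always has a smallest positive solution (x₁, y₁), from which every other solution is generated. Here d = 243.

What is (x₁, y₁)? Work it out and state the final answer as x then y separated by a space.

70226 4505

[15; 1,1,2,3,15,3,2,1,1,30] for √243; ℓ=10 ⇒ convergent index 9
step 0: (15, 1)  from 15·(1,0) + (0,1)
…
step 2: (31, 2)  from 1·(16,1) + (15,1)
step 3: (78, 5)  from 2·(31,2) + (16,1)
…
step 6: (12424, 797)  from 3·(4053,260) + (265,17)
…
step 8: (41325, 2651)  from 1·(28901,1854) + (12424,797)
step 9: (70226, 4505)  from 1·(41325,2651) + (28901,1854)
→ (70226, 4505).  Check: 70226²=4931691076, 243·4505²=4931691075, difference 1.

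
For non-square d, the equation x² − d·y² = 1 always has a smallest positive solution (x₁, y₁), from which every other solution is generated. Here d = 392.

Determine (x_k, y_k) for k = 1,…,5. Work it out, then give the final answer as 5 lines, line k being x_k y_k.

99 5
19601 990
3880899 196015
768398401 38809980
152139002499 7684180025

√392 = [19; 1,3,1,38, …], period ℓ=4 (even) → k=3
step 0: (19, 1)  from 19·(1,0) + (0,1)
step 1: (20, 1)  from 1·(19,1) + (1,0)
step 2: (79, 4)  from 3·(20,1) + (19,1)
step 3: (99, 5)  from 1·(79,4) + (20,1)
fundamental: x₁=99, y₁=5  (since 9801 − 392·25 = 1)
n=2: (99,5)∘(99,5) = (99·99+392·5·5, 99·5+5·99) = (19601,990)
n=3: (19601,990)∘(99,5) = (99·19601+392·5·990, 99·990+5·19601) = (3880899,196015)
n=4: (3880899,196015)∘(99,5) = (99·3880899+392·5·196015, 99·196015+5·3880899) = (768398401,38809980)
n=5: (768398401,38809980)∘(99,5) = (99·768398401+392·5·38809980, 99·38809980+5·768398401) = (152139002499,7684180025)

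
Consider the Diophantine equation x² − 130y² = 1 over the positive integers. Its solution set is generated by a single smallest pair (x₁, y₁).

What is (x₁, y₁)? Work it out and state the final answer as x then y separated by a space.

√130 = [11; 2,2,22, …], period ℓ=3 (odd) → k=5
k=0  a_k=11  p_k/q_k = 11/1
k=1  a_k=2  p_k/q_k = 23/2
k=2  a_k=2  p_k/q_k = 57/5
…
k=4  a_k=2  p_k/q_k = 2611/229
k=5  a_k=2  p_k/q_k = 6499/570
fundamental: x₁=6499, y₁=570  (since 42237001 − 130·324900 = 1)

6499 570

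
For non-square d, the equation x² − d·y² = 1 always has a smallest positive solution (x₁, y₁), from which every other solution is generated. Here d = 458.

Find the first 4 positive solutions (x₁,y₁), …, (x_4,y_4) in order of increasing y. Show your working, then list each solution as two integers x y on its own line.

22899 1070
1048728401 49003860
48029663286099 2244278779210
2199662518128033601 102783479481255720

[21; 2,2,42] for √458; ℓ=3 ⇒ convergent index 5
step 0: (21, 1)  from 21·(1,0) + (0,1)
…
step 4: (9181, 429)  from 2·(4537,212) + (107,5)
step 5: (22899, 1070)  from 2·(9181,429) + (4537,212)
fundamental: x₁=22899, y₁=1070  (since 524364201 − 458·1144900 = 1)
n=2: (22899,1070)∘(22899,1070) = (22899·22899+458·1070·1070, 22899·1070+1070·22899) = (1048728401,49003860)
n=3: (1048728401,49003860)∘(22899,1070) = (22899·1048728401+458·1070·49003860, 22899·49003860+1070·1048728401) = (48029663286099,2244278779210)
n=4: (48029663286099,2244278779210)∘(22899,1070) = (22899·48029663286099+458·1070·2244278779210, 22899·2244278779210+1070·48029663286099) = (2199662518128033601,102783479481255720)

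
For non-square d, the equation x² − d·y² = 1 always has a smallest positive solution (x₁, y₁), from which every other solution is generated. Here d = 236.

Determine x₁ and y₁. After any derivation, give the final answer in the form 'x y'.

561799 36570

√236 = [15; 2,1,3,5,1,6,1,5,3,1,2,30, …], period ℓ=12 (even) → k=11
a_0=15:  p_0=15·1+0=15,  q_0=15·0+1=1
a_1=2:  p_1=2·15+1=31,  q_1=2·1+0=2
a_2=1:  p_2=1·31+15=46,  q_2=1·2+1=3
…
a_4=5:  p_4=5·169+46=891,  q_4=5·11+3=58
a_5=1:  p_5=1·891+169=1060,  q_5=1·58+11=69
a_6=6:  p_6=6·1060+891=7251,  q_6=6·69+58=472
a_7=1:  p_7=1·7251+1060=8311,  q_7=1·472+69=541
…
a_9=3:  p_9=3·48806+8311=154729,  q_9=3·3177+541=10072
a_10=1:  p_10=1·154729+48806=203535,  q_10=1·10072+3177=13249
a_11=2:  p_11=2·203535+154729=561799,  q_11=2·13249+10072=36570
→ (561799, 36570).  Check: 561799²=315618116401, 236·36570²=315618116400, difference 1.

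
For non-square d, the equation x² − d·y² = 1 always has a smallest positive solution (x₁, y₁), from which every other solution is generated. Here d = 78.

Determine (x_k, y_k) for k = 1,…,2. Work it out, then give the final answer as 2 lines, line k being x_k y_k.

d=78: √d = [8; 1,4,1,16] (ℓ=4, even), read p_3/q_3
step 0: (8, 1)  from 8·(1,0) + (0,1)
…
step 2: (44, 5)  from 4·(9,1) + (8,1)
step 3: (53, 6)  from 1·(44,5) + (9,1)
(x₁, y₁) = (53, 6);  53² − 78·6² = 1 ✓
k=2:  x_2 = 53·53+78·6·6 = 5617,  y_2 = 53·6+6·53 = 636

53 6
5617 636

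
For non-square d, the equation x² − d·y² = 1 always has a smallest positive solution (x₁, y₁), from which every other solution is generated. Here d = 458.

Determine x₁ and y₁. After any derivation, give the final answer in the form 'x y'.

d=458: √d = [21; 2,2,42] (ℓ=3, odd), read p_5/q_5
k=0  a_k=21  p_k/q_k = 21/1
…
k=2  a_k=2  p_k/q_k = 107/5
…
k=4  a_k=2  p_k/q_k = 9181/429
k=5  a_k=2  p_k/q_k = 22899/1070
→ (22899, 1070).  Check: 22899²=524364201, 458·1070²=524364200, difference 1.

22899 1070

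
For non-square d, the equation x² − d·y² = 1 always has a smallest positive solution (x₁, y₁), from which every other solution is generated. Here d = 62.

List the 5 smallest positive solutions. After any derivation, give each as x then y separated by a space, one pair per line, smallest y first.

√62 = [7; 1,6,1,14, …], period ℓ=4 (even) → k=3
a_0=7:  p_0=7·1+0=7,  q_0=7·0+1=1
…
a_2=6:  p_2=6·8+7=55,  q_2=6·1+1=7
a_3=1:  p_3=1·55+8=63,  q_3=1·7+1=8
→ (63, 8).  Check: 63²=3969, 62·8²=3968, difference 1.
(63+8√62)^2 = 7937 + 1008√62
(63+8√62)^3 = 999999 + 127000√62
(63+8√62)^4 = 125991937 + 16000992√62
(63+8√62)^5 = 15873984063 + 2015997992√62

63 8
7937 1008
999999 127000
125991937 16000992
15873984063 2015997992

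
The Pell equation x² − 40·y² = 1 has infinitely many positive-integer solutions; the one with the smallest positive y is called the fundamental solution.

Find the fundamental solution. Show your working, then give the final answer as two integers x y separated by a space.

19 3

d=40: √d = [6; 3,12] (ℓ=2, even), read p_1/q_1
a_0=6:  p_0=6·1+0=6,  q_0=6·0+1=1
a_1=3:  p_1=3·6+1=19,  q_1=3·1+0=3
→ (19, 3).  Check: 19²=361, 40·3²=360, difference 1.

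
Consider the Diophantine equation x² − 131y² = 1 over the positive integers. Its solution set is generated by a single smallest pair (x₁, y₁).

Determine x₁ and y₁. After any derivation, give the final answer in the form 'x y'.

[11; 2,4,11,4,2,22] for √131; ℓ=6 ⇒ convergent index 5
step 0: (11, 1)  from 11·(1,0) + (0,1)
step 1: (23, 2)  from 2·(11,1) + (1,0)
step 2: (103, 9)  from 4·(23,2) + (11,1)
step 3: (1156, 101)  from 11·(103,9) + (23,2)
step 4: (4727, 413)  from 4·(1156,101) + (103,9)
step 5: (10610, 927)  from 2·(4727,413) + (1156,101)
(x₁, y₁) = (10610, 927);  10610² − 131·927² = 1 ✓

10610 927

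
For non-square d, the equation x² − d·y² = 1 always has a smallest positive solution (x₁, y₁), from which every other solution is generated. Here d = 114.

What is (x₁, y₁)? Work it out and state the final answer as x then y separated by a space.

√114 = [10; 1,2,10,2,1,20, …], period ℓ=6 (even) → k=5
a_0=10:  p_0=10·1+0=10,  q_0=10·0+1=1
…
a_4=2:  p_4=2·331+32=694,  q_4=2·31+3=65
a_5=1:  p_5=1·694+331=1025,  q_5=1·65+31=96
→ (1025, 96).  Check: 1025²=1050625, 114·96²=1050624, difference 1.

1025 96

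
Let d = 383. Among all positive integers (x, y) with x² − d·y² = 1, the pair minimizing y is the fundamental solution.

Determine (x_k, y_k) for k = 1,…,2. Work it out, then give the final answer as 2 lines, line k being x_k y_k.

18768 959
704475647 35997024

√383 → a₀=19, period (1,1,3,19,3,1,1,38); ℓ=8 even so k=7
i=0: a=19 ⇒ p=19, q=1
i=1: a=1 ⇒ p=20, q=1
…
i=3: a=3 ⇒ p=137, q=7
…
i=5: a=3 ⇒ p=8063, q=412
i=6: a=1 ⇒ p=10705, q=547
i=7: a=1 ⇒ p=18768, q=959
(x₁, y₁) = (18768, 959);  18768² − 383·959² = 1 ✓
k=2:  x_2 = 18768·18768+383·959·959 = 704475647,  y_2 = 18768·959+959·18768 = 35997024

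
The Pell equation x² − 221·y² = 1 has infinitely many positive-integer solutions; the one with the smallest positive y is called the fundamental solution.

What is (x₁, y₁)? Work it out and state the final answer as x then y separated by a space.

1665 112

d=221: √d = [14; 1,6,2,6,1,28] (ℓ=6, even), read p_5/q_5
a_0=14:  p_0=14·1+0=14,  q_0=14·0+1=1
…
a_2=6:  p_2=6·15+14=104,  q_2=6·1+1=7
a_3=2:  p_3=2·104+15=223,  q_3=2·7+1=15
a_4=6:  p_4=6·223+104=1442,  q_4=6·15+7=97
a_5=1:  p_5=1·1442+223=1665,  q_5=1·97+15=112
(x₁, y₁) = (1665, 112);  1665² − 221·112² = 1 ✓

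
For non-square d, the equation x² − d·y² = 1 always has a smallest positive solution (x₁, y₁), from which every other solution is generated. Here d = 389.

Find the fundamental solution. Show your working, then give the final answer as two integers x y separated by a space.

√389 → a₀=19, period (1,2,1,1,1,1,2,1,38); ℓ=9 odd so k=17
step 0: (19, 1)  from 19·(1,0) + (0,1)
…
step 2: (59, 3)  from 2·(20,1) + (19,1)
…
step 4: (138, 7)  from 1·(79,4) + (59,3)
…
step 9: (49643, 2517)  from 38·(1282,65) + (927,47)
step 10: (50925, 2582)  from 1·(49643,2517) + (1282,65)
…
step 12: (202418, 10263)  from 1·(151493,7681) + (50925,2582)
step 13: (353911, 17944)  from 1·(202418,10263) + (151493,7681)
…
step 15: (910240, 46151)  from 1·(556329,28207) + (353911,17944)
step 16: (2376809, 120509)  from 2·(910240,46151) + (556329,28207)
step 17: (3287049, 166660)  from 1·(2376809,120509) + (910240,46151)
→ (3287049, 166660).  Check: 3287049²=10804691128401, 389·166660²=10804691128400, difference 1.

3287049 166660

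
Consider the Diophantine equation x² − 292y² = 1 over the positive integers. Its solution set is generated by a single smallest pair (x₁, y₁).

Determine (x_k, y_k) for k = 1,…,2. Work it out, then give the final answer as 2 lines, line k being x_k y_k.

2281249 133500
10408194000001 609093483000

√292 → a₀=17, period (11,2,1,3,8,3,1,2,11,34); ℓ=10 even so k=9
step 0: (17, 1)  from 17·(1,0) + (0,1)
…
step 2: (393, 23)  from 2·(188,11) + (17,1)
…
step 4: (2136, 125)  from 3·(581,34) + (393,23)
…
step 8: (200767, 11749)  from 2·(72812,4261) + (55143,3227)
step 9: (2281249, 133500)  from 11·(200767,11749) + (72812,4261)
→ (2281249, 133500).  Check: 2281249²=5204097000001, 292·133500²=5204097000000, difference 1.
n=2: (2281249,133500)∘(2281249,133500) = (2281249·2281249+292·133500·133500, 2281249·133500+133500·2281249) = (10408194000001,609093483000)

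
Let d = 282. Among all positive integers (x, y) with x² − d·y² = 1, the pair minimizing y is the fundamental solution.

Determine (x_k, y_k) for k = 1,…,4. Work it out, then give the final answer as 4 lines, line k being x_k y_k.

2351 140
11054401 658280
51977791151 3095232420
244399562937601 14553782180560

√282 → a₀=16, period (1,3,1,4,1,3,1,32); ℓ=8 even so k=7
i=0: a=16 ⇒ p=16, q=1
…
i=3: a=1 ⇒ p=84, q=5
i=4: a=4 ⇒ p=403, q=24
…
i=6: a=3 ⇒ p=1864, q=111
i=7: a=1 ⇒ p=2351, q=140
→ (2351, 140).  Check: 2351²=5527201, 282·140²=5527200, difference 1.
n=2: (2351,140)∘(2351,140) = (2351·2351+282·140·140, 2351·140+140·2351) = (11054401,658280)
n=3: (11054401,658280)∘(2351,140) = (2351·11054401+282·140·658280, 2351·658280+140·11054401) = (51977791151,3095232420)
n=4: (51977791151,3095232420)∘(2351,140) = (2351·51977791151+282·140·3095232420, 2351·3095232420+140·51977791151) = (244399562937601,14553782180560)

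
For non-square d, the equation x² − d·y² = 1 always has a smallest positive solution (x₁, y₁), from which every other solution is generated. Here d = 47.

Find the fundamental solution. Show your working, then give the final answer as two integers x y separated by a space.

48 7

√47 → a₀=6, period (1,5,1,12); ℓ=4 even so k=3
k=0  a_k=6  p_k/q_k = 6/1
k=1  a_k=1  p_k/q_k = 7/1
k=2  a_k=5  p_k/q_k = 41/6
k=3  a_k=1  p_k/q_k = 48/7
(x₁, y₁) = (48, 7);  48² − 47·7² = 1 ✓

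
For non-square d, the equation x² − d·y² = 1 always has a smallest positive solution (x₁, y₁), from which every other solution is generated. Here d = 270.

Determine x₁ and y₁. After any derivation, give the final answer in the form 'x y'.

d=270: √d = [16; 2,3,6,3,2,32] (ℓ=6, even), read p_5/q_5
k=0  a_k=16  p_k/q_k = 16/1
k=1  a_k=2  p_k/q_k = 33/2
…
k=4  a_k=3  p_k/q_k = 2284/139
k=5  a_k=2  p_k/q_k = 5291/322
(x₁, y₁) = (5291, 322);  5291² − 270·322² = 1 ✓

5291 322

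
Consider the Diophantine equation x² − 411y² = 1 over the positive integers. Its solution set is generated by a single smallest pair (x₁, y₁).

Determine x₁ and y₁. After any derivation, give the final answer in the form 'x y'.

d=411: √d = [20; 3,1,1,1,19,1,1,1,3,40] (ℓ=10, even), read p_9/q_9
i=0: a=20 ⇒ p=20, q=1
i=1: a=3 ⇒ p=61, q=3
i=2: a=1 ⇒ p=81, q=4
i=3: a=1 ⇒ p=142, q=7
i=4: a=1 ⇒ p=223, q=11
i=5: a=19 ⇒ p=4379, q=216
i=6: a=1 ⇒ p=4602, q=227
i=7: a=1 ⇒ p=8981, q=443
i=8: a=1 ⇒ p=13583, q=670
i=9: a=3 ⇒ p=49730, q=2453
fundamental: x₁=49730, y₁=2453  (since 2473072900 − 411·6017209 = 1)

49730 2453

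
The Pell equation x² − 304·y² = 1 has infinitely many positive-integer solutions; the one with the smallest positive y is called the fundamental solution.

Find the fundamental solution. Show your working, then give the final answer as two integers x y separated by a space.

√304 = [17; 2,3,2,1,1,1,1,1,2,3,2,34, …], period ℓ=12 (even) → k=11
a_0=17:  p_0=17·1+0=17,  q_0=17·0+1=1
a_1=2:  p_1=2·17+1=35,  q_1=2·1+0=2
a_2=3:  p_2=3·35+17=122,  q_2=3·2+1=7
a_3=2:  p_3=2·122+35=279,  q_3=2·7+2=16
…
a_5=1:  p_5=1·401+279=680,  q_5=1·23+16=39
a_6=1:  p_6=1·680+401=1081,  q_6=1·39+23=62
a_7=1:  p_7=1·1081+680=1761,  q_7=1·62+39=101
…
a_9=2:  p_9=2·2842+1761=7445,  q_9=2·163+101=427
a_10=3:  p_10=3·7445+2842=25177,  q_10=3·427+163=1444
a_11=2:  p_11=2·25177+7445=57799,  q_11=2·1444+427=3315
(x₁, y₁) = (57799, 3315);  57799² − 304·3315² = 1 ✓

57799 3315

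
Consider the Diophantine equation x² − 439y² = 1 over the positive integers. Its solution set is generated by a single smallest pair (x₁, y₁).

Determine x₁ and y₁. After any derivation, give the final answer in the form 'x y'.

440 21

[20; 1,19,1,40] for √439; ℓ=4 ⇒ convergent index 3
step 0: (20, 1)  from 20·(1,0) + (0,1)
step 1: (21, 1)  from 1·(20,1) + (1,0)
step 2: (419, 20)  from 19·(21,1) + (20,1)
step 3: (440, 21)  from 1·(419,20) + (21,1)
fundamental: x₁=440, y₁=21  (since 193600 − 439·441 = 1)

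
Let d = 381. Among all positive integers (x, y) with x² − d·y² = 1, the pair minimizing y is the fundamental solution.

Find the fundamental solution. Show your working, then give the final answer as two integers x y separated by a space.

√381 = [19; 1,1,12,1,1,38, …], period ℓ=6 (even) → k=5
k=0  a_k=19  p_k/q_k = 19/1
k=1  a_k=1  p_k/q_k = 20/1
k=2  a_k=1  p_k/q_k = 39/2
k=3  a_k=12  p_k/q_k = 488/25
k=4  a_k=1  p_k/q_k = 527/27
k=5  a_k=1  p_k/q_k = 1015/52
fundamental: x₁=1015, y₁=52  (since 1030225 − 381·2704 = 1)

1015 52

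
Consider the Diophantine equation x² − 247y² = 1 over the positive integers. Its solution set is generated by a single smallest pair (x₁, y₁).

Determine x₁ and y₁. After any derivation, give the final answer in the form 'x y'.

85292 5427

√247 = [15; 1,2,1,1,9,1,9,1,1,2,1,30, …], period ℓ=12 (even) → k=11
step 0: (15, 1)  from 15·(1,0) + (0,1)
step 1: (16, 1)  from 1·(15,1) + (1,0)
…
step 3: (63, 4)  from 1·(47,3) + (16,1)
…
step 6: (1163, 74)  from 1·(1053,67) + (110,7)
…
step 9: (24203, 1540)  from 1·(12683,807) + (11520,733)
step 10: (61089, 3887)  from 2·(24203,1540) + (12683,807)
step 11: (85292, 5427)  from 1·(61089,3887) + (24203,1540)
→ (85292, 5427).  Check: 85292²=7274725264, 247·5427²=7274725263, difference 1.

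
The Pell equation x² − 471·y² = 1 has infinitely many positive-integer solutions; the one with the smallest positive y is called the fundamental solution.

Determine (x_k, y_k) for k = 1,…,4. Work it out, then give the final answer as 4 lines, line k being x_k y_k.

√471 = [21; 1,2,2,1,3,…,2,1,42, …], period ℓ=14 (even) → k=13
step 0: (21, 1)  from 21·(1,0) + (0,1)
step 1: (22, 1)  from 1·(21,1) + (1,0)
step 2: (65, 3)  from 2·(22,1) + (21,1)
step 3: (152, 7)  from 2·(65,3) + (22,1)
step 4: (217, 10)  from 1·(152,7) + (65,3)
…
step 6: (3429, 158)  from 4·(803,37) + (217,10)
step 7: (48809, 2249)  from 14·(3429,158) + (803,37)
step 8: (198665, 9154)  from 4·(48809,2249) + (3429,158)
…
step 10: (843469, 38865)  from 1·(644804,29711) + (198665,9154)
…
step 12: (5506953, 253747)  from 2·(2331742,107441) + (843469,38865)
step 13: (7838695, 361188)  from 1·(5506953,253747) + (2331742,107441)
→ (7838695, 361188).  Check: 7838695²=61445139303025, 471·361188²=61445139303024, difference 1.
(x_2, y_2) = (7838695·7838695 + 471·361188·361188, 7838695·361188 + 361188·7838695) = (122890278606049, 5662485139320)
(x_3, y_3) = (7838695·122890278606049 + 471·361188·5662485139320, 7838695·5662485139320 + 361188·122890278606049) = (1926598824915678693415, 88772987898323613612)
(x_4, y_4) = (7838695·1926598824915678693415 + 471·361188·88772987898323613612, 7838695·88772987898323613612 + 361188·1926598824915678693415) = (30204041151744689101078780801, 1391728752747293974319493360)

7838695 361188
122890278606049 5662485139320
1926598824915678693415 88772987898323613612
30204041151744689101078780801 1391728752747293974319493360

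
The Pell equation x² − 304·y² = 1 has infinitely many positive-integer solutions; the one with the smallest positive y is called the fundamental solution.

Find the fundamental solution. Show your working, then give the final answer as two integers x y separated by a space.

57799 3315

√304 → a₀=17, period (2,3,2,1,1,1,1,1,2,3,2,34); ℓ=12 even so k=11
i=0: a=17 ⇒ p=17, q=1
…
i=4: a=1 ⇒ p=401, q=23
…
i=6: a=1 ⇒ p=1081, q=62
i=7: a=1 ⇒ p=1761, q=101
i=8: a=1 ⇒ p=2842, q=163
…
i=10: a=3 ⇒ p=25177, q=1444
i=11: a=2 ⇒ p=57799, q=3315
→ (57799, 3315).  Check: 57799²=3340724401, 304·3315²=3340724400, difference 1.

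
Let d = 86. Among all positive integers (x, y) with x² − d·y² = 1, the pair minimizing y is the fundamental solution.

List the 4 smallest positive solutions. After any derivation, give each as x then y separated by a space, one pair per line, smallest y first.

√86 = [9; 3,1,1,1,8,1,1,1,3,18, …], period ℓ=10 (even) → k=9
a_0=9:  p_0=9·1+0=9,  q_0=9·0+1=1
…
a_2=1:  p_2=1·28+9=37,  q_2=1·3+1=4
a_3=1:  p_3=1·37+28=65,  q_3=1·4+3=7
…
a_5=8:  p_5=8·102+65=881,  q_5=8·11+7=95
a_6=1:  p_6=1·881+102=983,  q_6=1·95+11=106
a_7=1:  p_7=1·983+881=1864,  q_7=1·106+95=201
a_8=1:  p_8=1·1864+983=2847,  q_8=1·201+106=307
a_9=3:  p_9=3·2847+1864=10405,  q_9=3·307+201=1122
fundamental: x₁=10405, y₁=1122  (since 108264025 − 86·1258884 = 1)
k=2:  x_2 = 10405·10405+86·1122·1122 = 216528049,  y_2 = 10405·1122+1122·10405 = 23348820
k=3:  x_3 = 10405·216528049+86·1122·23348820 = 4505948689285,  y_3 = 10405·23348820+1122·216528049 = 485888943078
k=4:  x_4 = 10405·4505948689285+86·1122·485888943078 = 93768792007492801,  y_4 = 10405·485888943078+1122·4505948689285 = 10111348882104360

10405 1122
216528049 23348820
4505948689285 485888943078
93768792007492801 10111348882104360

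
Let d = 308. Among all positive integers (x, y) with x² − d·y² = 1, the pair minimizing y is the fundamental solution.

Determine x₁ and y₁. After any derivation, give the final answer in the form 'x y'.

√308 = [17; 1,1,4,1,1,34, …], period ℓ=6 (even) → k=5
a_0=17:  p_0=17·1+0=17,  q_0=17·0+1=1
a_1=1:  p_1=1·17+1=18,  q_1=1·1+0=1
a_2=1:  p_2=1·18+17=35,  q_2=1·1+1=2
a_3=4:  p_3=4·35+18=158,  q_3=4·2+1=9
a_4=1:  p_4=1·158+35=193,  q_4=1·9+2=11
a_5=1:  p_5=1·193+158=351,  q_5=1·11+9=20
fundamental: x₁=351, y₁=20  (since 123201 − 308·400 = 1)

351 20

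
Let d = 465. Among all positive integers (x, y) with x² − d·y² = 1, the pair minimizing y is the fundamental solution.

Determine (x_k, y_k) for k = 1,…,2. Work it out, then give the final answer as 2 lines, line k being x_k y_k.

15871 736
503777281 23362112

√465 → a₀=21, period (1,1,3,2,2,2,3,1,1,42); ℓ=10 even so k=9
a_0=21:  p_0=21·1+0=21,  q_0=21·0+1=1
a_1=1:  p_1=1·21+1=22,  q_1=1·1+0=1
…
a_3=3:  p_3=3·43+22=151,  q_3=3·2+1=7
a_4=2:  p_4=2·151+43=345,  q_4=2·7+2=16
a_5=2:  p_5=2·345+151=841,  q_5=2·16+7=39
a_6=2:  p_6=2·841+345=2027,  q_6=2·39+16=94
a_7=3:  p_7=3·2027+841=6922,  q_7=3·94+39=321
a_8=1:  p_8=1·6922+2027=8949,  q_8=1·321+94=415
a_9=1:  p_9=1·8949+6922=15871,  q_9=1·415+321=736
→ (15871, 736).  Check: 15871²=251888641, 465·736²=251888640, difference 1.
k=2:  x_2 = 15871·15871+465·736·736 = 503777281,  y_2 = 15871·736+736·15871 = 23362112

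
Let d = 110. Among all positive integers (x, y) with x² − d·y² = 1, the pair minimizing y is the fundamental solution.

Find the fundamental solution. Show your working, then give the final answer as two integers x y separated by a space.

√110 → a₀=10, period (2,20); ℓ=2 even so k=1
a_0=10:  p_0=10·1+0=10,  q_0=10·0+1=1
a_1=2:  p_1=2·10+1=21,  q_1=2·1+0=2
→ (21, 2).  Check: 21²=441, 110·2²=440, difference 1.

21 2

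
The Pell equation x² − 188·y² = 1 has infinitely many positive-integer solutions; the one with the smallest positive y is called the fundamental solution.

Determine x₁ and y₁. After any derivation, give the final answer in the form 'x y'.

d=188: √d = [13; 1,2,2,6,2,2,1,26] (ℓ=8, even), read p_7/q_7
i=0: a=13 ⇒ p=13, q=1
i=1: a=1 ⇒ p=14, q=1
i=2: a=2 ⇒ p=41, q=3
…
i=5: a=2 ⇒ p=1330, q=97
i=6: a=2 ⇒ p=3277, q=239
i=7: a=1 ⇒ p=4607, q=336
(x₁, y₁) = (4607, 336);  4607² − 188·336² = 1 ✓

4607 336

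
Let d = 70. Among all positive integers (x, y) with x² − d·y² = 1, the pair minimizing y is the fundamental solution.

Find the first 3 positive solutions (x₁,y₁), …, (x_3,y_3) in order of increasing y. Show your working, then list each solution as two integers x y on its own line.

251 30
126001 15060
63252251 7560090

[8; 2,1,2,1,2,16] for √70; ℓ=6 ⇒ convergent index 5
a_0=8:  p_0=8·1+0=8,  q_0=8·0+1=1
…
a_3=2:  p_3=2·25+17=67,  q_3=2·3+2=8
a_4=1:  p_4=1·67+25=92,  q_4=1·8+3=11
a_5=2:  p_5=2·92+67=251,  q_5=2·11+8=30
fundamental: x₁=251, y₁=30  (since 63001 − 70·900 = 1)
n=2: (251,30)∘(251,30) = (251·251+70·30·30, 251·30+30·251) = (126001,15060)
n=3: (126001,15060)∘(251,30) = (251·126001+70·30·15060, 251·15060+30·126001) = (63252251,7560090)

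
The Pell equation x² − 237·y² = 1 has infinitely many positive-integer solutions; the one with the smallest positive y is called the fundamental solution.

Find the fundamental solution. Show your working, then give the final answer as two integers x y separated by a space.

√237 = [15; 2,1,1,7,10,7,1,1,2,30, …], period ℓ=10 (even) → k=9
a_0=15:  p_0=15·1+0=15,  q_0=15·0+1=1
a_1=2:  p_1=2·15+1=31,  q_1=2·1+0=2
a_2=1:  p_2=1·31+15=46,  q_2=1·2+1=3
…
a_4=7:  p_4=7·77+46=585,  q_4=7·5+3=38
a_5=10:  p_5=10·585+77=5927,  q_5=10·38+5=385
…
a_8=1:  p_8=1·48001+42074=90075,  q_8=1·3118+2733=5851
a_9=2:  p_9=2·90075+48001=228151,  q_9=2·5851+3118=14820
→ (228151, 14820).  Check: 228151²=52052878801, 237·14820²=52052878800, difference 1.

228151 14820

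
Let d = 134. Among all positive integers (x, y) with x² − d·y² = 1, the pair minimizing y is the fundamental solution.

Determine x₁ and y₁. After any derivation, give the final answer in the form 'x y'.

√134 = [11; 1,1,2,1,3,…,1,1,22, …], period ℓ=14 (even) → k=13
i=0: a=11 ⇒ p=11, q=1
i=1: a=1 ⇒ p=12, q=1
i=2: a=1 ⇒ p=23, q=2
i=3: a=2 ⇒ p=58, q=5
…
i=5: a=3 ⇒ p=301, q=26
…
i=7: a=10 ⇒ p=4121, q=356
…
i=9: a=3 ⇒ p=17630, q=1523
…
i=11: a=2 ⇒ p=61896, q=5347
i=12: a=1 ⇒ p=84029, q=7259
i=13: a=1 ⇒ p=145925, q=12606
→ (145925, 12606).  Check: 145925²=21294105625, 134·12606²=21294105624, difference 1.

145925 12606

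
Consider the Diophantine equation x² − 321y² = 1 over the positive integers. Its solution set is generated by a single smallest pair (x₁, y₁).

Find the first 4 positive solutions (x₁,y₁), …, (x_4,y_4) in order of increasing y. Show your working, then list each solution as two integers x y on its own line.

215 12
92449 5160
39752855 2218788
17093635201 954073680

√321 → a₀=17, period (1,10,1,34); ℓ=4 even so k=3
k=0  a_k=17  p_k/q_k = 17/1
…
k=2  a_k=10  p_k/q_k = 197/11
k=3  a_k=1  p_k/q_k = 215/12
fundamental: x₁=215, y₁=12  (since 46225 − 321·144 = 1)
n=2: (215,12)∘(215,12) = (215·215+321·12·12, 215·12+12·215) = (92449,5160)
n=3: (92449,5160)∘(215,12) = (215·92449+321·12·5160, 215·5160+12·92449) = (39752855,2218788)
n=4: (39752855,2218788)∘(215,12) = (215·39752855+321·12·2218788, 215·2218788+12·39752855) = (17093635201,954073680)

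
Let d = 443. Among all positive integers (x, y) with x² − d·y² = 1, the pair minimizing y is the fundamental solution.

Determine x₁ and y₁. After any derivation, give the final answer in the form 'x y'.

√443 → a₀=21, period (21,42); ℓ=2 even so k=1
k=0  a_k=21  p_k/q_k = 21/1
k=1  a_k=21  p_k/q_k = 442/21
(x₁, y₁) = (442, 21);  442² − 443·21² = 1 ✓

442 21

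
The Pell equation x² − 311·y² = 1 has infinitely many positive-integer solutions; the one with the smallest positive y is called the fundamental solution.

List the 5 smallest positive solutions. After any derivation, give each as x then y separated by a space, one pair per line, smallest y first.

√311 → a₀=17, period (1,1,1,2,1,…,1,1,34); ℓ=16 even so k=15
a_0=17:  p_0=17·1+0=17,  q_0=17·0+1=1
a_1=1:  p_1=1·17+1=18,  q_1=1·1+0=1
…
a_3=1:  p_3=1·35+18=53,  q_3=1·2+1=3
a_4=2:  p_4=2·53+35=141,  q_4=2·3+2=8
…
a_6=6:  p_6=6·194+141=1305,  q_6=6·11+8=74
a_7=3:  p_7=3·1305+194=4109,  q_7=3·74+11=233
a_8=17:  p_8=17·4109+1305=71158,  q_8=17·233+74=4035
…
a_11=1:  p_11=1·1376656+217583=1594239,  q_11=1·78063+12338=90401
a_12=2:  p_12=2·1594239+1376656=4565134,  q_12=2·90401+78063=258865
a_13=1:  p_13=1·4565134+1594239=6159373,  q_13=1·258865+90401=349266
a_14=1:  p_14=1·6159373+4565134=10724507,  q_14=1·349266+258865=608131
a_15=1:  p_15=1·10724507+6159373=16883880,  q_15=1·608131+349266=957397
(x₁, y₁) = (16883880, 957397);  16883880² − 311·957397² = 1 ✓
k=2:  x_2 = 16883880·16883880+311·957397·957397 = 570130807708799,  y_2 = 16883880·957397+957397·16883880 = 32329152120720
k=3:  x_3 = 16883880·570130807708799+311·957397·32329152120720 = 19252040283316857636360,  y_3 = 16883880·32329152120720+957397·570130807708799 = 1091683049815963029803
k=4:  x_4 = 16883880·19252040283316857636360+311·957397·1091683049815963029803 = 650098275797375082487964044801,  y_4 = 16883880·1091683049815963029803+957397·19252040283316857636360 = 36863691222253451430108430560
k=5:  x_5 = 16883880·650098275797375082487964044801+311·957397·36863691222253451430108430560 = 21952362553539551163393489436611779400,  y_5 = 16883880·36863691222253451430108430560+957397·650098275797375082487964044801 = 1244804277907160115380508441163715797

16883880 957397
570130807708799 32329152120720
19252040283316857636360 1091683049815963029803
650098275797375082487964044801 36863691222253451430108430560
21952362553539551163393489436611779400 1244804277907160115380508441163715797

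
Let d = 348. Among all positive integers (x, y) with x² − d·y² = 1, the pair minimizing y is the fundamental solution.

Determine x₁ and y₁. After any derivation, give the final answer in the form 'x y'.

[18; 1,1,1,8,1,1,1,36] for √348; ℓ=8 ⇒ convergent index 7
a_0=18:  p_0=18·1+0=18,  q_0=18·0+1=1
a_1=1:  p_1=1·18+1=19,  q_1=1·1+0=1
a_2=1:  p_2=1·19+18=37,  q_2=1·1+1=2
…
a_4=8:  p_4=8·56+37=485,  q_4=8·3+2=26
…
a_6=1:  p_6=1·541+485=1026,  q_6=1·29+26=55
a_7=1:  p_7=1·1026+541=1567,  q_7=1·55+29=84
(x₁, y₁) = (1567, 84);  1567² − 348·84² = 1 ✓

1567 84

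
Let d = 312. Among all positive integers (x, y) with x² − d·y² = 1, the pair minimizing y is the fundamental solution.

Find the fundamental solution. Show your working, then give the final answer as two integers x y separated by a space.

√312 = [17; 1,1,1,34, …], period ℓ=4 (even) → k=3
i=0: a=17 ⇒ p=17, q=1
…
i=2: a=1 ⇒ p=35, q=2
i=3: a=1 ⇒ p=53, q=3
→ (53, 3).  Check: 53²=2809, 312·3²=2808, difference 1.

53 3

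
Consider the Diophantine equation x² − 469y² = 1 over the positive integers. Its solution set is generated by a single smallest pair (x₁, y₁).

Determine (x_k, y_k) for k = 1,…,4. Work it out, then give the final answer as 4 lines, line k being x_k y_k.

137215 6336
37655912449 1738788480
10333912053241855 477175722560064
2835935484733506355201 130951333540419575040

d=469: √d = [21; 1,1,1,10,6,10,1,1,1,42] (ℓ=10, even), read p_9/q_9
k=0  a_k=21  p_k/q_k = 21/1
k=1  a_k=1  p_k/q_k = 22/1
k=2  a_k=1  p_k/q_k = 43/2
k=3  a_k=1  p_k/q_k = 65/3
k=4  a_k=10  p_k/q_k = 693/32
k=5  a_k=6  p_k/q_k = 4223/195
…
k=7  a_k=1  p_k/q_k = 47146/2177
k=8  a_k=1  p_k/q_k = 90069/4159
k=9  a_k=1  p_k/q_k = 137215/6336
→ (137215, 6336).  Check: 137215²=18827956225, 469·6336²=18827956224, difference 1.
n=2: (137215,6336)∘(137215,6336) = (137215·137215+469·6336·6336, 137215·6336+6336·137215) = (37655912449,1738788480)
n=3: (37655912449,1738788480)∘(137215,6336) = (137215·37655912449+469·6336·1738788480, 137215·1738788480+6336·37655912449) = (10333912053241855,477175722560064)
n=4: (10333912053241855,477175722560064)∘(137215,6336) = (137215·10333912053241855+469·6336·477175722560064, 137215·477175722560064+6336·10333912053241855) = (2835935484733506355201,130951333540419575040)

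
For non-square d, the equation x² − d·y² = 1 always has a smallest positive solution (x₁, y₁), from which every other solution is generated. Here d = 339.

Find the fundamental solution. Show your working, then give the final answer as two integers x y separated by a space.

d=339: √d = [18; 2,2,2,1,17,1,2,2,2,36] (ℓ=10, even), read p_9/q_9
step 0: (18, 1)  from 18·(1,0) + (0,1)
…
step 2: (92, 5)  from 2·(37,2) + (18,1)
…
step 4: (313, 17)  from 1·(221,12) + (92,5)
…
step 8: (40359, 2192)  from 2·(17252,937) + (5855,318)
step 9: (97970, 5321)  from 2·(40359,2192) + (17252,937)
→ (97970, 5321).  Check: 97970²=9598120900, 339·5321²=9598120899, difference 1.

97970 5321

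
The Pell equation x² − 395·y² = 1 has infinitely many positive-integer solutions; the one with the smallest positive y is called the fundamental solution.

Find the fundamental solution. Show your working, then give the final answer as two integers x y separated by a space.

159 8

d=395: √d = [19; 1,6,1,38] (ℓ=4, even), read p_3/q_3
step 0: (19, 1)  from 19·(1,0) + (0,1)
step 1: (20, 1)  from 1·(19,1) + (1,0)
step 2: (139, 7)  from 6·(20,1) + (19,1)
step 3: (159, 8)  from 1·(139,7) + (20,1)
fundamental: x₁=159, y₁=8  (since 25281 − 395·64 = 1)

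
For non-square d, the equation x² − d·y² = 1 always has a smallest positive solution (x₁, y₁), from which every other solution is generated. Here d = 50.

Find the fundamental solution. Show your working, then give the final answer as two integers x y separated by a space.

√50 = [7; 14, …], period ℓ=1 (odd) → k=1
a_0=7:  p_0=7·1+0=7,  q_0=7·0+1=1
a_1=14:  p_1=14·7+1=99,  q_1=14·1+0=14
fundamental: x₁=99, y₁=14  (since 9801 − 50·196 = 1)

99 14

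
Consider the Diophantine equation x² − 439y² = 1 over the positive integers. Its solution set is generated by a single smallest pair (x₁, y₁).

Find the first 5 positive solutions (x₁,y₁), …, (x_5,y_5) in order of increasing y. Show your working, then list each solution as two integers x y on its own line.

440 21
387199 18480
340734680 16262379
299846131201 14310875040
263864254722200 12593553772821

[20; 1,19,1,40] for √439; ℓ=4 ⇒ convergent index 3
k=0  a_k=20  p_k/q_k = 20/1
…
k=2  a_k=19  p_k/q_k = 419/20
k=3  a_k=1  p_k/q_k = 440/21
fundamental: x₁=440, y₁=21  (since 193600 − 439·441 = 1)
(440+21√439)^2 = 387199 + 18480√439
(440+21√439)^3 = 340734680 + 16262379√439
(440+21√439)^4 = 299846131201 + 14310875040√439
(440+21√439)^5 = 263864254722200 + 12593553772821√439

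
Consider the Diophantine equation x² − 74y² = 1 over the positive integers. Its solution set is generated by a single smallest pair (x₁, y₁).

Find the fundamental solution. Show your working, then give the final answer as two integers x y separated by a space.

√74 → a₀=8, period (1,1,1,1,16); ℓ=5 odd so k=9
step 0: (8, 1)  from 8·(1,0) + (0,1)
…
step 2: (17, 2)  from 1·(9,1) + (8,1)
step 3: (26, 3)  from 1·(17,2) + (9,1)
step 4: (43, 5)  from 1·(26,3) + (17,2)
…
step 6: (757, 88)  from 1·(714,83) + (43,5)
step 7: (1471, 171)  from 1·(757,88) + (714,83)
step 8: (2228, 259)  from 1·(1471,171) + (757,88)
step 9: (3699, 430)  from 1·(2228,259) + (1471,171)
fundamental: x₁=3699, y₁=430  (since 13682601 − 74·184900 = 1)

3699 430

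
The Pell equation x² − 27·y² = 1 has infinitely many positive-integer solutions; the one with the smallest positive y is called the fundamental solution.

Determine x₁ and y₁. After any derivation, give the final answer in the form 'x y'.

d=27: √d = [5; 5,10] (ℓ=2, even), read p_1/q_1
step 0: (5, 1)  from 5·(1,0) + (0,1)
step 1: (26, 5)  from 5·(5,1) + (1,0)
(x₁, y₁) = (26, 5);  26² − 27·5² = 1 ✓

26 5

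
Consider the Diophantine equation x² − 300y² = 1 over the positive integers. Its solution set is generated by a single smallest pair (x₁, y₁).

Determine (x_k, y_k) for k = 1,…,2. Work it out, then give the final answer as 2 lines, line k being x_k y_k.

√300 → a₀=17, period (3,8,3,34); ℓ=4 even so k=3
step 0: (17, 1)  from 17·(1,0) + (0,1)
step 1: (52, 3)  from 3·(17,1) + (1,0)
step 2: (433, 25)  from 8·(52,3) + (17,1)
step 3: (1351, 78)  from 3·(433,25) + (52,3)
fundamental: x₁=1351, y₁=78  (since 1825201 − 300·6084 = 1)
(1351+78√300)^2 = 3650401 + 210756√300

1351 78
3650401 210756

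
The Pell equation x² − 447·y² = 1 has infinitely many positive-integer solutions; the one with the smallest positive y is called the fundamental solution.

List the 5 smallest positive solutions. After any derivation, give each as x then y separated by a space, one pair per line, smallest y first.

148 7
43807 2072
12966724 613305
3838106497 181536208
1136066556388 53734104263

√447 = [21; 7,42, …], period ℓ=2 (even) → k=1
a_0=21:  p_0=21·1+0=21,  q_0=21·0+1=1
a_1=7:  p_1=7·21+1=148,  q_1=7·1+0=7
fundamental: x₁=148, y₁=7  (since 21904 − 447·49 = 1)
k=2:  x_2 = 148·148+447·7·7 = 43807,  y_2 = 148·7+7·148 = 2072
k=3:  x_3 = 148·43807+447·7·2072 = 12966724,  y_3 = 148·2072+7·43807 = 613305
k=4:  x_4 = 148·12966724+447·7·613305 = 3838106497,  y_4 = 148·613305+7·12966724 = 181536208
k=5:  x_5 = 148·3838106497+447·7·181536208 = 1136066556388,  y_5 = 148·181536208+7·3838106497 = 53734104263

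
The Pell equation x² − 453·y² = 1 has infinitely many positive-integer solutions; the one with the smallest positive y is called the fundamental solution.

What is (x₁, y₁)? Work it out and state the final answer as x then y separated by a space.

d=453: √d = [21; 3,1,1,10,14,10,1,1,3,42] (ℓ=10, even), read p_9/q_9
step 0: (21, 1)  from 21·(1,0) + (0,1)
…
step 8: (469329, 22051)  from 1·(245764,11547) + (223565,10504)
step 9: (1653751, 77700)  from 3·(469329,22051) + (245764,11547)
fundamental: x₁=1653751, y₁=77700  (since 2734892370001 − 453·6037290000 = 1)

1653751 77700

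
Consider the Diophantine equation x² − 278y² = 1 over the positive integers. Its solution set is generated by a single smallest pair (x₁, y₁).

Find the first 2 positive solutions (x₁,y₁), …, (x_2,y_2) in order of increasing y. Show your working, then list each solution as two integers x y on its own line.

2501 150
12510001 750300

[16; 1,2,16,2,1,32] for √278; ℓ=6 ⇒ convergent index 5
k=0  a_k=16  p_k/q_k = 16/1
k=1  a_k=1  p_k/q_k = 17/1
…
k=4  a_k=2  p_k/q_k = 1684/101
k=5  a_k=1  p_k/q_k = 2501/150
fundamental: x₁=2501, y₁=150  (since 6255001 − 278·22500 = 1)
k=2:  x_2 = 2501·2501+278·150·150 = 12510001,  y_2 = 2501·150+150·2501 = 750300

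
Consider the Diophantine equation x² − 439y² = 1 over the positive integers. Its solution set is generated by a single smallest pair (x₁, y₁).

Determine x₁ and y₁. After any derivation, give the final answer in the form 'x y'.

440 21

√439 → a₀=20, period (1,19,1,40); ℓ=4 even so k=3
k=0  a_k=20  p_k/q_k = 20/1
…
k=2  a_k=19  p_k/q_k = 419/20
k=3  a_k=1  p_k/q_k = 440/21
fundamental: x₁=440, y₁=21  (since 193600 − 439·441 = 1)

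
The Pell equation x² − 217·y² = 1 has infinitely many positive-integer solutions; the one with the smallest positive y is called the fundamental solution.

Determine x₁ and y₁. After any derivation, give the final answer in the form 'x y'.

d=217: √d = [14; 1,2,1,2,1,…,2,1,28] (ℓ=16, even), read p_15/q_15
k=0  a_k=14  p_k/q_k = 14/1
k=1  a_k=1  p_k/q_k = 15/1
…
k=4  a_k=2  p_k/q_k = 162/11
k=5  a_k=1  p_k/q_k = 221/15
k=6  a_k=1  p_k/q_k = 383/26
k=7  a_k=9  p_k/q_k = 3668/249
k=8  a_k=4  p_k/q_k = 15055/1022
k=9  a_k=9  p_k/q_k = 139163/9447
k=10  a_k=1  p_k/q_k = 154218/10469
k=11  a_k=1  p_k/q_k = 293381/19916
k=12  a_k=2  p_k/q_k = 740980/50301
k=13  a_k=1  p_k/q_k = 1034361/70217
k=14  a_k=2  p_k/q_k = 2809702/190735
k=15  a_k=1  p_k/q_k = 3844063/260952
fundamental: x₁=3844063, y₁=260952  (since 14776820347969 − 217·68095946304 = 1)

3844063 260952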